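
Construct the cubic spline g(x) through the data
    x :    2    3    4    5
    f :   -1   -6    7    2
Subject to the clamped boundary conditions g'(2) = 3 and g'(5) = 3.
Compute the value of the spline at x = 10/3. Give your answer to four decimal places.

-2.3185

Let σ_i = g''(x_i). Step sizes h_i = 1, 1, 1; slopes of the chords Δ_i = (y_(i+1) - y_i)/h_i = -5, 13, -5.
  1·σ_0 + 4·σ_1 + 1·σ_2 = 6(Δ_1 - Δ_0) = 108
  1·σ_1 + 4·σ_2 + 1·σ_3 = 6(Δ_2 - Δ_1) = -108
Clamped end conditions give two more equations: 2h_0·σ_0 + h_0·σ_1 = 6(Δ_0 - g'(2)) = -48 and h_2·σ_2 + 2h_2·σ_3 = 6(g'(5) - Δ_2) = 48.
Solving: σ_0 = -252/5, σ_1 = 264/5, σ_2 = -264/5, σ_3 = 252/5.
On [3, 4], g(x) = -6 + 21/5·(x - 3) + 132/5·(x - 3)² - 88/5·(x - 3)³.
With (x - 3) = 1/3: g(10/3) = -313/135.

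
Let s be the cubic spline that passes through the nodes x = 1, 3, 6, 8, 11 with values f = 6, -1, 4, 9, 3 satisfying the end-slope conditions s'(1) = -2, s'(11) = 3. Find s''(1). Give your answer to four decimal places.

Put m_i = s'' at the i-th knot. Here h = (2, 3, 2, 3) and Δ = (-7/2, 5/3, 5/2, -2), so the interior equations h_(i-1)·m_(i-1) + 2(h_(i-1)+h_i)·m_i + h_i·m_(i+1) = 6(Δ_i − Δ_(i-1)) read
  2·m_0 + 10·m_1 + 3·m_2 = 6(Δ_1 - Δ_0) = 31
  3·m_1 + 10·m_2 + 2·m_3 = 6(Δ_2 - Δ_1) = 5
  2·m_2 + 10·m_3 + 3·m_4 = 6(Δ_3 - Δ_2) = -27
Clamped end conditions give two more equations: 2h_0·m_0 + h_0·m_1 = 6(Δ_0 - s'(1)) = -9 and h_3·m_3 + 2h_3·m_4 = 6(s'(11) - Δ_3) = 30.
Solving the tridiagonal system: m_0 = -7243/1740, m_1 = 1664/435, m_2 = 311/870, m_3 = -2186/435, m_4 = 3268/435.

-4.1626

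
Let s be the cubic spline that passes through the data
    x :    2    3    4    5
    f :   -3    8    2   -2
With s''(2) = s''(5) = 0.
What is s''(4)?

10

Let M_i = s''(x_i). Step sizes h_i = 1, 1, 1; slopes of the chords Δ_i = (y_(i+1) - y_i)/h_i = 11, -6, -4.
  1·M_0 + 4·M_1 + 1·M_2 = 6(Δ_1 - Δ_0) = -102
  1·M_1 + 4·M_2 + 1·M_3 = 6(Δ_2 - Δ_1) = 12
Natural end conditions: M_0 = M_3 = 0.
Solving: M_0 = 0, M_1 = -28, M_2 = 10, M_3 = 0.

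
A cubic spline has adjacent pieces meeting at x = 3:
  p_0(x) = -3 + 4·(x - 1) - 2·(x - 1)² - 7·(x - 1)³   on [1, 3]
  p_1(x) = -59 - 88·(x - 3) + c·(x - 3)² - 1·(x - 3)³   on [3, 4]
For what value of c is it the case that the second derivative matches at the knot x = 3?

p_0''(x) = -4 - 42·(x - 1), so p_0''(3) = -88. On the right, p_1''(3) = 2c, so c = -44.

-44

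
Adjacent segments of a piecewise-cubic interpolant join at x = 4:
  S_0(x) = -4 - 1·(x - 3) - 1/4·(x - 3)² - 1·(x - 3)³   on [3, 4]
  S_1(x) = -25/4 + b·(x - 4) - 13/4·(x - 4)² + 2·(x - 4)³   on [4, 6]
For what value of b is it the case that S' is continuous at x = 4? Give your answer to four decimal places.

S_0'(x) = -1 - 1/2·(x - 3) - 3·(x - 3)², so S_0'(4) = -9/2. On the right, S_1'(4) = b, so b = -9/2.

-4.5000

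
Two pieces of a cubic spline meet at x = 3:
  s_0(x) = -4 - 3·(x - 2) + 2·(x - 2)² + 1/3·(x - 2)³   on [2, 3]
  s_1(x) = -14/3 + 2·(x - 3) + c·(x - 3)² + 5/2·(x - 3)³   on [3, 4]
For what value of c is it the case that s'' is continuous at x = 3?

3

s_0''(x) = 4 + 2·(x - 2), so s_0''(3) = 6. On the right, s_1''(3) = 2c, so c = 3.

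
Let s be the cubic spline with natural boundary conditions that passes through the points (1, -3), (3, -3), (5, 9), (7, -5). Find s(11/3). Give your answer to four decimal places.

Let σ_i = s''(x_i). Step sizes h_i = 2, 2, 2; slopes of the chords Δ_i = (y_(i+1) - y_i)/h_i = 0, 6, -7.
  2·σ_0 + 8·σ_1 + 2·σ_2 = 6(Δ_1 - Δ_0) = 36
  2·σ_1 + 8·σ_2 + 2·σ_3 = 6(Δ_2 - Δ_1) = -78
Natural end conditions: σ_0 = σ_3 = 0.
Solving the tridiagonal system: σ_0 = 0, σ_1 = 37/5, σ_2 = -58/5, σ_3 = 0.
On [3, 5], s(t) = -3 + 74/15·(t - 3) + 37/10·(t - 3)² - 19/12·(t - 3)³.
With (t - 3) = 2/3: s(11/3) = 593/405.

1.4642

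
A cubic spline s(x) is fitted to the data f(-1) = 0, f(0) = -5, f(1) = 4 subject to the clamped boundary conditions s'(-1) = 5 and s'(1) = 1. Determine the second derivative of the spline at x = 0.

46

Write σ_i for s''(x_i). With h_i = 1, 1 and divided differences Δ_i = -5, 9, the continuity of s' gives the tridiagonal system
  1·σ_0 + 4·σ_1 + 1·σ_2 = 6(Δ_1 - Δ_0) = 84
Clamped end conditions give two more equations: 2h_0·σ_0 + h_0·σ_1 = 6(Δ_0 - s'(-1)) = -60 and h_1·σ_1 + 2h_1·σ_2 = 6(s'(1) - Δ_1) = -48.
Solving: σ_0 = -53, σ_1 = 46, σ_2 = -47.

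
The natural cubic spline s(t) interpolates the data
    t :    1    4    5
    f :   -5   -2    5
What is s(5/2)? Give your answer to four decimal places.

-6.0313

With M_i denoting the second derivative at x_i, h_i = 3, 1, and Δ_i = (y_(i+1) − y_i)/h_i = 1, 7:
  3·M_0 + 8·M_1 + 1·M_2 = 6(Δ_1 - Δ_0) = 36
Natural end conditions: M_0 = M_2 = 0.
Solving: M_0 = 0, M_1 = 9/2, M_2 = 0.
On [1, 4], s(t) = -5 - 5/4·(t - 1) + 0·(t - 1)² + 1/4·(t - 1)³.
With (t - 1) = 3/2: s(5/2) = -193/32.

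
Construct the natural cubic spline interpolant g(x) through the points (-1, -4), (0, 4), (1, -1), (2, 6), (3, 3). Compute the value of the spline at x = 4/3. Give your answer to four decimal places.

0.5714

Write m_i for g''(x_i). With h_i = 1, 1, 1, 1 and divided differences Δ_i = 8, -5, 7, -3, the continuity of g' gives the tridiagonal system
  1·m_0 + 4·m_1 + 1·m_2 = 6(Δ_1 - Δ_0) = -78
  1·m_1 + 4·m_2 + 1·m_3 = 6(Δ_2 - Δ_1) = 72
  1·m_2 + 4·m_3 + 1·m_4 = 6(Δ_3 - Δ_2) = -60
Natural end conditions: m_0 = m_4 = 0.
Solving the tridiagonal system: m_0 = 0, m_1 = -759/28, m_2 = 213/7, m_3 = -633/28, m_4 = 0.
On [1, 2], g(x) = -1 + 5/8·(x - 1) + 213/14·(x - 1)² - 495/56·(x - 1)³.
With (x - 1) = 1/3: g(4/3) = 4/7.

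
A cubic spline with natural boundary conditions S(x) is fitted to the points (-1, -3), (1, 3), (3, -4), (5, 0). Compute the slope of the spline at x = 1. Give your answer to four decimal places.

Write m_i for S''(x_i). With h_i = 2, 2, 2 and divided differences Δ_i = 3, -7/2, 2, the continuity of S' gives the tridiagonal system
  2·m_0 + 8·m_1 + 2·m_2 = 6(Δ_1 - Δ_0) = -39
  2·m_1 + 8·m_2 + 2·m_3 = 6(Δ_2 - Δ_1) = 33
Natural end conditions: m_0 = m_3 = 0.
Solving the tridiagonal system: m_0 = 0, m_1 = -63/10, m_2 = 57/10, m_3 = 0.
On [1, 3], S'(x) = b_1 + 2c_1·(x - 1) + 3d_1·(x - 1)² with b_1 = Δ_1 - h_1(2m_1 + m_2)/6 = -6/5, c_1 = m_1/2 = -63/20, d_1 = (m_2 - m_1)/(6h_1) = 1. So S'(1) = -6/5.

-1.2000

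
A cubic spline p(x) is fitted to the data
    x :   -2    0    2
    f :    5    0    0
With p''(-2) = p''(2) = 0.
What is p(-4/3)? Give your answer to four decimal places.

Put σ_i = p'' at the i-th knot. Here h = (2, 2) and Δ = (-5/2, 0), so the interior equations h_(i-1)·σ_(i-1) + 2(h_(i-1)+h_i)·σ_i + h_i·σ_(i+1) = 6(Δ_i − Δ_(i-1)) read
  2·σ_0 + 8·σ_1 + 2·σ_2 = 6(Δ_1 - Δ_0) = 15
Natural end conditions: σ_0 = σ_2 = 0.
Hence σ_0 = 0, σ_1 = 15/8, σ_2 = 0.
On [-2, 0], p(x) = 5 - 25/8·(x + 2) + 0·(x + 2)² + 5/32·(x + 2)³.
With (x + 2) = 2/3: p(-4/3) = 80/27.

2.9630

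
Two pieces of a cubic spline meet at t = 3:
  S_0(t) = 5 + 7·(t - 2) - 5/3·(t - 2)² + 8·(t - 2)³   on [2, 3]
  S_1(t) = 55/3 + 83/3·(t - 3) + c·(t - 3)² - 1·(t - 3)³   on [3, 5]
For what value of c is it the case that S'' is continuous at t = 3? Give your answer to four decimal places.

22.3333

S_0''(t) = -10/3 + 48·(t - 2), so S_0''(3) = 134/3. On the right, S_1''(3) = 2c, so c = 67/3.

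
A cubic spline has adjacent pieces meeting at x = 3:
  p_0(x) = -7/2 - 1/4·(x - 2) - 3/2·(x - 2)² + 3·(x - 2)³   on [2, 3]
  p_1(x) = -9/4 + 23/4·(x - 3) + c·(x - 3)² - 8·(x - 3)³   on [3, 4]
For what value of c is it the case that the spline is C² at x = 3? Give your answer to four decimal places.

p_0''(x) = -3 + 18·(x - 2), so p_0''(3) = 15. On the right, p_1''(3) = 2c, so c = 15/2.

7.5000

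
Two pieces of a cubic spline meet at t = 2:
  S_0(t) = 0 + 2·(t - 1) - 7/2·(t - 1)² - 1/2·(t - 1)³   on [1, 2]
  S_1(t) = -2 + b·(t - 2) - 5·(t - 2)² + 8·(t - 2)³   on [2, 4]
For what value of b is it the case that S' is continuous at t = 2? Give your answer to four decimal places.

-6.5000

S_0'(t) = 2 - 7·(t - 1) - 3/2·(t - 1)², so S_0'(2) = -13/2. On the right, S_1'(2) = b, so b = -13/2.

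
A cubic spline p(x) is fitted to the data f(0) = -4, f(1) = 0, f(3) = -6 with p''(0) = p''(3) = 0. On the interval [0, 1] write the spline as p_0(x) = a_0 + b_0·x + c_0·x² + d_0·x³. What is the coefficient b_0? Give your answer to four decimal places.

5.1667

Put m_i = p'' at the i-th knot. Here h = (1, 2) and Δ = (4, -3), so the interior equations h_(i-1)·m_(i-1) + 2(h_(i-1)+h_i)·m_i + h_i·m_(i+1) = 6(Δ_i − Δ_(i-1)) read
  1·m_0 + 6·m_1 + 2·m_2 = 6(Δ_1 - Δ_0) = -42
Natural end conditions: m_0 = m_2 = 0.
Hence m_0 = 0, m_1 = -7, m_2 = 0.
On [0, 1], with p_0(x) = a_0 + b_0·x + c_0·x² + d_0·x³: c_0 = m_0/2 = 0, d_0 = (m_1 - m_0)/(6h_0) = -7/6, b_0 = Δ_0 - h_0(2m_0 + m_1)/6 = 31/6.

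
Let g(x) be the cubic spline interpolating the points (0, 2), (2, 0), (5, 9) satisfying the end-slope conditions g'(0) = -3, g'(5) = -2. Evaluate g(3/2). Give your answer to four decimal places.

-0.5875

Write m_i for g''(x_i). With h_i = 2, 3 and divided differences Δ_i = -1, 3, the continuity of g' gives the tridiagonal system
  2·m_0 + 10·m_1 + 3·m_2 = 6(Δ_1 - Δ_0) = 24
Clamped end conditions give two more equations: 2h_0·m_0 + h_0·m_1 = 6(Δ_0 - g'(0)) = 12 and h_1·m_1 + 2h_1·m_2 = 6(g'(5) - Δ_1) = -30.
Forward elimination and back-substitution give m_0 = 4/5, m_1 = 22/5, m_2 = -36/5.
On [0, 2], g(x) = 2 - 3·x + 2/5·x² + 3/10·x³.
With x = 3/2: g(3/2) = -47/80.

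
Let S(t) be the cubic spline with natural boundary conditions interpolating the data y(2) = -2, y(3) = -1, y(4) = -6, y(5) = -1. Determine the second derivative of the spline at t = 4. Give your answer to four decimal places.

18.4000

With M_i denoting the second derivative at x_i, h_i = 1, 1, 1, and Δ_i = (y_(i+1) − y_i)/h_i = 1, -5, 5:
  1·M_0 + 4·M_1 + 1·M_2 = 6(Δ_1 - Δ_0) = -36
  1·M_1 + 4·M_2 + 1·M_3 = 6(Δ_2 - Δ_1) = 60
Natural end conditions: M_0 = M_3 = 0.
Solving the tridiagonal system: M_0 = 0, M_1 = -68/5, M_2 = 92/5, M_3 = 0.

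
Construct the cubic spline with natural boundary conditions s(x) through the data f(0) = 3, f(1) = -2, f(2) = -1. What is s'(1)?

Put σ_i = s'' at the i-th knot. Here h = (1, 1) and Δ = (-5, 1), so the interior equations h_(i-1)·σ_(i-1) + 2(h_(i-1)+h_i)·σ_i + h_i·σ_(i+1) = 6(Δ_i − Δ_(i-1)) read
  1·σ_0 + 4·σ_1 + 1·σ_2 = 6(Δ_1 - Δ_0) = 36
Natural end conditions: σ_0 = σ_2 = 0.
Forward elimination and back-substitution give σ_0 = 0, σ_1 = 9, σ_2 = 0.
On [1, 2], s'(x) = b_1 + 2c_1·(x - 1) + 3d_1·(x - 1)² with b_1 = Δ_1 - h_1(2σ_1 + σ_2)/6 = -2, c_1 = σ_1/2 = 9/2, d_1 = (σ_2 - σ_1)/(6h_1) = -3/2. So s'(1) = -2.

-2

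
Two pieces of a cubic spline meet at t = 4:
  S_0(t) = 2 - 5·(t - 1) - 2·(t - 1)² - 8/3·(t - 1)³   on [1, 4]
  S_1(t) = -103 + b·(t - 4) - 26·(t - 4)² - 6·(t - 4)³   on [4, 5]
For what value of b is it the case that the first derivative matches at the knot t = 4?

-89

S_0'(t) = -5 - 4·(t - 1) - 8·(t - 1)², so S_0'(4) = -89. On the right, S_1'(4) = b, so b = -89.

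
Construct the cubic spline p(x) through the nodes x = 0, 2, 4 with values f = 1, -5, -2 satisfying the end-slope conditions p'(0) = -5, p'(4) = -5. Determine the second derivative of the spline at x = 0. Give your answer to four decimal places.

Write M_i for p''(x_i). With h_i = 2, 2 and divided differences Δ_i = -3, 3/2, the continuity of p' gives the tridiagonal system
  2·M_0 + 8·M_1 + 2·M_2 = 6(Δ_1 - Δ_0) = 27
Clamped end conditions give two more equations: 2h_0·M_0 + h_0·M_1 = 6(Δ_0 - p'(0)) = 12 and h_1·M_1 + 2h_1·M_2 = 6(p'(4) - Δ_1) = -39.
Solving: M_0 = -3/8, M_1 = 27/4, M_2 = -105/8.

-0.3750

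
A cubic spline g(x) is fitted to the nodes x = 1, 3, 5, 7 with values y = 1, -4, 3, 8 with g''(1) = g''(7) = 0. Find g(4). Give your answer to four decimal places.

With M_i denoting the second derivative at x_i, h_i = 2, 2, 2, and Δ_i = (y_(i+1) − y_i)/h_i = -5/2, 7/2, 5/2:
  2·M_0 + 8·M_1 + 2·M_2 = 6(Δ_1 - Δ_0) = 36
  2·M_1 + 8·M_2 + 2·M_3 = 6(Δ_2 - Δ_1) = -6
Natural end conditions: M_0 = M_3 = 0.
Hence M_0 = 0, M_1 = 5, M_2 = -2, M_3 = 0.
On [3, 5], g(x) = -4 + 5/6·(x - 3) + 5/2·(x - 3)² - 7/12·(x - 3)³.
With (x - 3) = 1: g(4) = -5/4.

-1.2500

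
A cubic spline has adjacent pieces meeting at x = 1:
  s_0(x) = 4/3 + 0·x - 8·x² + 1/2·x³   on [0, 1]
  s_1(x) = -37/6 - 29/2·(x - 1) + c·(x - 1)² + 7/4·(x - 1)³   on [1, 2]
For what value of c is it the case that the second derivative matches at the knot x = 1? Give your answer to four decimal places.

-6.5000

s_0''(x) = -16 + 3·x, so s_0''(1) = -13. On the right, s_1''(1) = 2c, so c = -13/2.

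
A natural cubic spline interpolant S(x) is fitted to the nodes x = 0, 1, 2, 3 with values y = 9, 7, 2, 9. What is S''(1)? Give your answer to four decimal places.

-9.6000

Write σ_i for S''(x_i). With h_i = 1, 1, 1 and divided differences Δ_i = -2, -5, 7, the continuity of S' gives the tridiagonal system
  1·σ_0 + 4·σ_1 + 1·σ_2 = 6(Δ_1 - Δ_0) = -18
  1·σ_1 + 4·σ_2 + 1·σ_3 = 6(Δ_2 - Δ_1) = 72
Natural end conditions: σ_0 = σ_3 = 0.
Hence σ_0 = 0, σ_1 = -48/5, σ_2 = 102/5, σ_3 = 0.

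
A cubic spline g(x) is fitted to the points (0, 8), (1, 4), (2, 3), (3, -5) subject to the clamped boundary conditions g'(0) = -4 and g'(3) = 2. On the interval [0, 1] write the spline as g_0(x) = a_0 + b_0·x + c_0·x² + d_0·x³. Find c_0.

Write σ_i for g''(x_i). With h_i = 1, 1, 1 and divided differences Δ_i = -4, -1, -8, the continuity of g' gives the tridiagonal system
  1·σ_0 + 4·σ_1 + 1·σ_2 = 6(Δ_1 - Δ_0) = 18
  1·σ_1 + 4·σ_2 + 1·σ_3 = 6(Δ_2 - Δ_1) = -42
Clamped end conditions give two more equations: 2h_0·σ_0 + h_0·σ_1 = 6(Δ_0 - g'(0)) = 0 and h_2·σ_2 + 2h_2·σ_3 = 6(g'(3) - Δ_2) = 60.
Solving: σ_0 = -6, σ_1 = 12, σ_2 = -24, σ_3 = 42.
On [0, 1], with g_0(x) = a_0 + b_0·x + c_0·x² + d_0·x³: c_0 = σ_0/2 = -3, d_0 = (σ_1 - σ_0)/(6h_0) = 3, b_0 = Δ_0 - h_0(2σ_0 + σ_1)/6 = -4.

-3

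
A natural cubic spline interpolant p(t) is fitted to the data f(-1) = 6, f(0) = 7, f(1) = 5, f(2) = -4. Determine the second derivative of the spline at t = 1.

-10

Put σ_i = p'' at the i-th knot. Here h = (1, 1, 1) and Δ = (1, -2, -9), so the interior equations h_(i-1)·σ_(i-1) + 2(h_(i-1)+h_i)·σ_i + h_i·σ_(i+1) = 6(Δ_i − Δ_(i-1)) read
  1·σ_0 + 4·σ_1 + 1·σ_2 = 6(Δ_1 - Δ_0) = -18
  1·σ_1 + 4·σ_2 + 1·σ_3 = 6(Δ_2 - Δ_1) = -42
Natural end conditions: σ_0 = σ_3 = 0.
Hence σ_0 = 0, σ_1 = -2, σ_2 = -10, σ_3 = 0.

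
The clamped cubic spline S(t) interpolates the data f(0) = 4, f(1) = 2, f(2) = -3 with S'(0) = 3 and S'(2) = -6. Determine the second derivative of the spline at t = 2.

-3

Write M_i for S''(x_i). With h_i = 1, 1 and divided differences Δ_i = -2, -5, the continuity of S' gives the tridiagonal system
  1·M_0 + 4·M_1 + 1·M_2 = 6(Δ_1 - Δ_0) = -18
Clamped end conditions give two more equations: 2h_0·M_0 + h_0·M_1 = 6(Δ_0 - S'(0)) = -30 and h_1·M_1 + 2h_1·M_2 = 6(S'(2) - Δ_1) = -6.
Solving the tridiagonal system: M_0 = -15, M_1 = 0, M_2 = -3.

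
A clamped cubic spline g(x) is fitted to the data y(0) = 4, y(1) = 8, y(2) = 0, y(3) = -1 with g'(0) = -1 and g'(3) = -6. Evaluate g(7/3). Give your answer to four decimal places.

-0.5358

Let m_i = g''(x_i). Step sizes h_i = 1, 1, 1; slopes of the chords Δ_i = (y_(i+1) - y_i)/h_i = 4, -8, -1.
  1·m_0 + 4·m_1 + 1·m_2 = 6(Δ_1 - Δ_0) = -72
  1·m_1 + 4·m_2 + 1·m_3 = 6(Δ_2 - Δ_1) = 42
Clamped end conditions give two more equations: 2h_0·m_0 + h_0·m_1 = 6(Δ_0 - g'(0)) = 30 and h_2·m_2 + 2h_2·m_3 = 6(g'(3) - Δ_2) = -30.
Solving: m_0 = 466/15, m_1 = -482/15, m_2 = 382/15, m_3 = -416/15.
On [2, 3], g(x) = 0 - 73/15·(x - 2) + 191/15·(x - 2)² - 133/15·(x - 2)³.
With (x - 2) = 1/3: g(7/3) = -217/405.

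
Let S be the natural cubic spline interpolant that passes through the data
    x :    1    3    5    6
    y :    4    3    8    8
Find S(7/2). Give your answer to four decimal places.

With M_i denoting the second derivative at x_i, h_i = 2, 2, 1, and Δ_i = (y_(i+1) − y_i)/h_i = -1/2, 5/2, 0:
  2·M_0 + 8·M_1 + 2·M_2 = 6(Δ_1 - Δ_0) = 18
  2·M_1 + 6·M_2 + 1·M_3 = 6(Δ_2 - Δ_1) = -15
Natural end conditions: M_0 = M_3 = 0.
Solving: M_0 = 0, M_1 = 69/22, M_2 = -39/11, M_3 = 0.
On [3, 5], S(x) = 3 + 35/22·(x - 3) + 69/44·(x - 3)² - 49/88·(x - 3)³.
With (x - 3) = 1/2: S(7/2) = 2899/704.

4.1179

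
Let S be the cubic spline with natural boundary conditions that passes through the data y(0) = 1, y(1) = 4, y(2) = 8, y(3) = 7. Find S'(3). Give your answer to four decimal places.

With σ_i denoting the second derivative at x_i, h_i = 1, 1, 1, and Δ_i = (y_(i+1) − y_i)/h_i = 3, 4, -1:
  1·σ_0 + 4·σ_1 + 1·σ_2 = 6(Δ_1 - Δ_0) = 6
  1·σ_1 + 4·σ_2 + 1·σ_3 = 6(Δ_2 - Δ_1) = -30
Natural end conditions: σ_0 = σ_3 = 0.
Hence σ_0 = 0, σ_1 = 18/5, σ_2 = -42/5, σ_3 = 0.
On [2, 3], S'(t) = b_2 + 2c_2·(t - 2) + 3d_2·(t - 2)² with b_2 = Δ_2 - h_2(2σ_2 + σ_3)/6 = 9/5, c_2 = σ_2/2 = -21/5, d_2 = (σ_3 - σ_2)/(6h_2) = 7/5. So S'(3) = -12/5.

-2.4000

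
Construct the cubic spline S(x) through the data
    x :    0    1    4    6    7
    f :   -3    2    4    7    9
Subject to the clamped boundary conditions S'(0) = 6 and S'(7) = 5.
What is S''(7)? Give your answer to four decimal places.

9.9144

With M_i denoting the second derivative at x_i, h_i = 1, 3, 2, 1, and Δ_i = (y_(i+1) − y_i)/h_i = 5, 2/3, 3/2, 2:
  1·M_0 + 8·M_1 + 3·M_2 = 6(Δ_1 - Δ_0) = -26
  3·M_1 + 10·M_2 + 2·M_3 = 6(Δ_2 - Δ_1) = 5
  2·M_2 + 6·M_3 + 1·M_4 = 6(Δ_3 - Δ_2) = 3
Clamped end conditions give two more equations: 2h_0·M_0 + h_0·M_1 = 6(Δ_0 - S'(0)) = -6 and h_3·M_3 + 2h_3·M_4 = 6(S'(7) - Δ_3) = 18.
Forward elimination and back-substitution give M_0 = -157/148, M_1 = -287/74, M_2 = 901/444, M_3 = -203/111, M_4 = 2201/222.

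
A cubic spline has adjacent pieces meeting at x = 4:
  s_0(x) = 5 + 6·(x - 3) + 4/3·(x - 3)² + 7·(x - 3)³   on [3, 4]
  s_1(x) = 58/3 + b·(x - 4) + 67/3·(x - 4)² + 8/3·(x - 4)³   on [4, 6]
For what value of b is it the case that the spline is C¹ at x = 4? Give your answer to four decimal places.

29.6667

s_0'(x) = 6 + 8/3·(x - 3) + 21·(x - 3)², so s_0'(4) = 89/3. On the right, s_1'(4) = b, so b = 89/3.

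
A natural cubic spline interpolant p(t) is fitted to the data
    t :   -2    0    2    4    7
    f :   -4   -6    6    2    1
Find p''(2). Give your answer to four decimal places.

Write m_i for p''(x_i). With h_i = 2, 2, 2, 3 and divided differences Δ_i = -1, 6, -2, -1/3, the continuity of p' gives the tridiagonal system
  2·m_0 + 8·m_1 + 2·m_2 = 6(Δ_1 - Δ_0) = 42
  2·m_1 + 8·m_2 + 2·m_3 = 6(Δ_2 - Δ_1) = -48
  2·m_2 + 10·m_3 + 3·m_4 = 6(Δ_3 - Δ_2) = 10
Natural end conditions: m_0 = m_4 = 0.
Solving the tridiagonal system: m_0 = 0, m_1 = 524/71, m_2 = -605/71, m_3 = 192/71, m_4 = 0.

-8.5211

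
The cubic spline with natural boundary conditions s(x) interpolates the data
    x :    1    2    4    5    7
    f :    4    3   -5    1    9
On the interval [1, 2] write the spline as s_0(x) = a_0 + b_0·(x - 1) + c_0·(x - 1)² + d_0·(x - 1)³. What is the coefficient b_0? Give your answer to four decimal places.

Let M_i = s''(x_i). Step sizes h_i = 1, 2, 1, 2; slopes of the chords Δ_i = (y_(i+1) - y_i)/h_i = -1, -4, 6, 4.
  1·M_0 + 6·M_1 + 2·M_2 = 6(Δ_1 - Δ_0) = -18
  2·M_1 + 6·M_2 + 1·M_3 = 6(Δ_2 - Δ_1) = 60
  1·M_2 + 6·M_3 + 2·M_4 = 6(Δ_3 - Δ_2) = -12
Natural end conditions: M_0 = M_4 = 0.
Solving the tridiagonal system: M_0 = 0, M_1 = -229/31, M_2 = 408/31, M_3 = -130/31, M_4 = 0.
On [1, 2], with s_0(x) = a_0 + b_0·(x - 1) + c_0·(x - 1)² + d_0·(x - 1)³: c_0 = M_0/2 = 0, d_0 = (M_1 - M_0)/(6h_0) = -229/186, b_0 = Δ_0 - h_0(2M_0 + M_1)/6 = 43/186.

0.2312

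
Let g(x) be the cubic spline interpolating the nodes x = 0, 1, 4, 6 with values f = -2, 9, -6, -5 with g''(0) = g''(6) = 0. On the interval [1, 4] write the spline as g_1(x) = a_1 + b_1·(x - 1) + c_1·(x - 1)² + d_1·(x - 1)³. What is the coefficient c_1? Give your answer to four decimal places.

-7.4577

Write m_i for g''(x_i). With h_i = 1, 3, 2 and divided differences Δ_i = 11, -5, 1/2, the continuity of g' gives the tridiagonal system
  1·m_0 + 8·m_1 + 3·m_2 = 6(Δ_1 - Δ_0) = -96
  3·m_1 + 10·m_2 + 2·m_3 = 6(Δ_2 - Δ_1) = 33
Natural end conditions: m_0 = m_3 = 0.
Solving: m_0 = 0, m_1 = -1059/71, m_2 = 552/71, m_3 = 0.
On [1, 4], with g_1(x) = a_1 + b_1·(x - 1) + c_1·(x - 1)² + d_1·(x - 1)³: c_1 = m_1/2 = -1059/142, d_1 = (m_2 - m_1)/(6h_1) = 179/142, b_1 = Δ_1 - h_1(2m_1 + m_2)/6 = 428/71.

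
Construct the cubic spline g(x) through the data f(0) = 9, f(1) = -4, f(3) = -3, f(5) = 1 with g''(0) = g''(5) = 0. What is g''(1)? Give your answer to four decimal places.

14.3182

With σ_i denoting the second derivative at x_i, h_i = 1, 2, 2, and Δ_i = (y_(i+1) − y_i)/h_i = -13, 1/2, 2:
  1·σ_0 + 6·σ_1 + 2·σ_2 = 6(Δ_1 - Δ_0) = 81
  2·σ_1 + 8·σ_2 + 2·σ_3 = 6(Δ_2 - Δ_1) = 9
Natural end conditions: σ_0 = σ_3 = 0.
Forward elimination and back-substitution give σ_0 = 0, σ_1 = 315/22, σ_2 = -27/11, σ_3 = 0.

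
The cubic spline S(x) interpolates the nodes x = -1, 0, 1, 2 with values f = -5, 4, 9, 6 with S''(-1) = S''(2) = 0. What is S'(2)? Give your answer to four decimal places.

Put M_i = S'' at the i-th knot. Here h = (1, 1, 1) and Δ = (9, 5, -3), so the interior equations h_(i-1)·M_(i-1) + 2(h_(i-1)+h_i)·M_i + h_i·M_(i+1) = 6(Δ_i − Δ_(i-1)) read
  1·M_0 + 4·M_1 + 1·M_2 = 6(Δ_1 - Δ_0) = -24
  1·M_1 + 4·M_2 + 1·M_3 = 6(Δ_2 - Δ_1) = -48
Natural end conditions: M_0 = M_3 = 0.
Hence M_0 = 0, M_1 = -16/5, M_2 = -56/5, M_3 = 0.
On [1, 2], S'(x) = b_2 + 2c_2·(x - 1) + 3d_2·(x - 1)² with b_2 = Δ_2 - h_2(2M_2 + M_3)/6 = 11/15, c_2 = M_2/2 = -28/5, d_2 = (M_3 - M_2)/(6h_2) = 28/15. So S'(2) = -73/15.

-4.8667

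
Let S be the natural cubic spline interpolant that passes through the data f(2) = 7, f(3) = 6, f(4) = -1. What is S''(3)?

With M_i denoting the second derivative at x_i, h_i = 1, 1, and Δ_i = (y_(i+1) − y_i)/h_i = -1, -7:
  1·M_0 + 4·M_1 + 1·M_2 = 6(Δ_1 - Δ_0) = -36
Natural end conditions: M_0 = M_2 = 0.
Forward elimination and back-substitution give M_0 = 0, M_1 = -9, M_2 = 0.

-9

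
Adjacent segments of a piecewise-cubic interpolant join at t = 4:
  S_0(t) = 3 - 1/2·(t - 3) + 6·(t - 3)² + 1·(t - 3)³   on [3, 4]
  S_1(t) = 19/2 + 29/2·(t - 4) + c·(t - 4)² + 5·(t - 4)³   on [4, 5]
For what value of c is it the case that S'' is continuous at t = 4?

S_0''(t) = 12 + 6·(t - 3), so S_0''(4) = 18. On the right, S_1''(4) = 2c, so c = 9.

9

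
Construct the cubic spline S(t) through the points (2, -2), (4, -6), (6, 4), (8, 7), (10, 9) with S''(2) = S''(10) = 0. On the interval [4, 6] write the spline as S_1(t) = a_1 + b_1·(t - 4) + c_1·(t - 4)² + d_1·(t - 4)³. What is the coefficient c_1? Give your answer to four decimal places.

3.1741

With m_i denoting the second derivative at x_i, h_i = 2, 2, 2, 2, and Δ_i = (y_(i+1) − y_i)/h_i = -2, 5, 3/2, 1:
  2·m_0 + 8·m_1 + 2·m_2 = 6(Δ_1 - Δ_0) = 42
  2·m_1 + 8·m_2 + 2·m_3 = 6(Δ_2 - Δ_1) = -21
  2·m_2 + 8·m_3 + 2·m_4 = 6(Δ_3 - Δ_2) = -3
Natural end conditions: m_0 = m_4 = 0.
Forward elimination and back-substitution give m_0 = 0, m_1 = 711/112, m_2 = -123/28, m_3 = 81/112, m_4 = 0.
On [4, 6], with S_1(t) = a_1 + b_1·(t - 4) + c_1·(t - 4)² + d_1·(t - 4)³: c_1 = m_1/2 = 711/224, d_1 = (m_2 - m_1)/(6h_1) = -401/448, b_1 = Δ_1 - h_1(2m_1 + m_2)/6 = 125/56.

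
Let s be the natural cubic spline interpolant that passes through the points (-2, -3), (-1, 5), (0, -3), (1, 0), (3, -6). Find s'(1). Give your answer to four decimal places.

3.9767

Write σ_i for s''(x_i). With h_i = 1, 1, 1, 2 and divided differences Δ_i = 8, -8, 3, -3, the continuity of s' gives the tridiagonal system
  1·σ_0 + 4·σ_1 + 1·σ_2 = 6(Δ_1 - Δ_0) = -96
  1·σ_1 + 4·σ_2 + 1·σ_3 = 6(Δ_2 - Δ_1) = 66
  1·σ_2 + 6·σ_3 + 2·σ_4 = 6(Δ_3 - Δ_2) = -36
Natural end conditions: σ_0 = σ_4 = 0.
Solving the tridiagonal system: σ_0 = 0, σ_1 = -1320/43, σ_2 = 1152/43, σ_3 = -450/43, σ_4 = 0.
On [1, 3], s'(t) = b_3 + 2c_3·(t - 1) + 3d_3·(t - 1)² with b_3 = Δ_3 - h_3(2σ_3 + σ_4)/6 = 171/43, c_3 = σ_3/2 = -225/43, d_3 = (σ_4 - σ_3)/(6h_3) = 75/86. So s'(1) = 171/43.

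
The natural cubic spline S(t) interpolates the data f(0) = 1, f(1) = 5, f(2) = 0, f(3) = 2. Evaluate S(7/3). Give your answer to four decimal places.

With M_i denoting the second derivative at x_i, h_i = 1, 1, 1, and Δ_i = (y_(i+1) − y_i)/h_i = 4, -5, 2:
  1·M_0 + 4·M_1 + 1·M_2 = 6(Δ_1 - Δ_0) = -54
  1·M_1 + 4·M_2 + 1·M_3 = 6(Δ_2 - Δ_1) = 42
Natural end conditions: M_0 = M_3 = 0.
Solving: M_0 = 0, M_1 = -86/5, M_2 = 74/5, M_3 = 0.
On [2, 3], S(t) = 0 - 44/15·(t - 2) + 37/5·(t - 2)² - 37/15·(t - 2)³.
With (t - 2) = 1/3: S(7/3) = -20/81.

-0.2469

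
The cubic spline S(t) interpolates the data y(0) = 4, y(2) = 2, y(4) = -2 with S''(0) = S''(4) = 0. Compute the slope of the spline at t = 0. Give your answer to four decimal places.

With σ_i denoting the second derivative at x_i, h_i = 2, 2, and Δ_i = (y_(i+1) − y_i)/h_i = -1, -2:
  2·σ_0 + 8·σ_1 + 2·σ_2 = 6(Δ_1 - Δ_0) = -6
Natural end conditions: σ_0 = σ_2 = 0.
Forward elimination and back-substitution give σ_0 = 0, σ_1 = -3/4, σ_2 = 0.
On [0, 2], S'(t) = b_0 + 2c_0·t + 3d_0·t² with b_0 = Δ_0 - h_0(2σ_0 + σ_1)/6 = -3/4, c_0 = σ_0/2 = 0, d_0 = (σ_1 - σ_0)/(6h_0) = -1/16. So S'(0) = -3/4.

-0.7500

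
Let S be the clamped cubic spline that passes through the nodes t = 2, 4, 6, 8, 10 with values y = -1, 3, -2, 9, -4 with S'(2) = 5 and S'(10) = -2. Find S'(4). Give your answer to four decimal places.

Put σ_i = S'' at the i-th knot. Here h = (2, 2, 2, 2) and Δ = (2, -5/2, 11/2, -13/2), so the interior equations h_(i-1)·σ_(i-1) + 2(h_(i-1)+h_i)·σ_i + h_i·σ_(i+1) = 6(Δ_i − Δ_(i-1)) read
  2·σ_0 + 8·σ_1 + 2·σ_2 = 6(Δ_1 - Δ_0) = -27
  2·σ_1 + 8·σ_2 + 2·σ_3 = 6(Δ_2 - Δ_1) = 48
  2·σ_2 + 8·σ_3 + 2·σ_4 = 6(Δ_3 - Δ_2) = -72
Clamped end conditions give two more equations: 2h_0·σ_0 + h_0·σ_1 = 6(Δ_0 - S'(2)) = -18 and h_3·σ_3 + 2h_3·σ_4 = 6(S'(10) - Δ_3) = 27.
Solving: σ_0 = -179/112, σ_1 = -325/56, σ_2 = 181/16, σ_3 = -865/56, σ_4 = 1621/112.
On [4, 6], S'(t) = b_1 + 2c_1·(t - 4) + 3d_1·(t - 4)² with b_1 = Δ_1 - h_1(2σ_1 + σ_2)/6 = -269/112, c_1 = σ_1/2 = -325/112, d_1 = (σ_2 - σ_1)/(6h_1) = 639/448. So S'(4) = -269/112.

-2.4018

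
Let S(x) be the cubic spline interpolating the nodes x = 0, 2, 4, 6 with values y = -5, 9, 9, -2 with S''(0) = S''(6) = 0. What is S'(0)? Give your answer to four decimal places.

8.5000

Write σ_i for S''(x_i). With h_i = 2, 2, 2 and divided differences Δ_i = 7, 0, -11/2, the continuity of S' gives the tridiagonal system
  2·σ_0 + 8·σ_1 + 2·σ_2 = 6(Δ_1 - Δ_0) = -42
  2·σ_1 + 8·σ_2 + 2·σ_3 = 6(Δ_2 - Δ_1) = -33
Natural end conditions: σ_0 = σ_3 = 0.
Hence σ_0 = 0, σ_1 = -9/2, σ_2 = -3, σ_3 = 0.
On [0, 2], S'(x) = b_0 + 2c_0·x + 3d_0·x² with b_0 = Δ_0 - h_0(2σ_0 + σ_1)/6 = 17/2, c_0 = σ_0/2 = 0, d_0 = (σ_1 - σ_0)/(6h_0) = -3/8. So S'(0) = 17/2.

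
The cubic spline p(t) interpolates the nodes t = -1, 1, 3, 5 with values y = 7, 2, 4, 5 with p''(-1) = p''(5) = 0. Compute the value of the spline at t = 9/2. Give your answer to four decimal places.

4.9219

Put σ_i = p'' at the i-th knot. Here h = (2, 2, 2) and Δ = (-5/2, 1, 1/2), so the interior equations h_(i-1)·σ_(i-1) + 2(h_(i-1)+h_i)·σ_i + h_i·σ_(i+1) = 6(Δ_i − Δ_(i-1)) read
  2·σ_0 + 8·σ_1 + 2·σ_2 = 6(Δ_1 - Δ_0) = 21
  2·σ_1 + 8·σ_2 + 2·σ_3 = 6(Δ_2 - Δ_1) = -3
Natural end conditions: σ_0 = σ_3 = 0.
Forward elimination and back-substitution give σ_0 = 0, σ_1 = 29/10, σ_2 = -11/10, σ_3 = 0.
On [3, 5], p(t) = 4 + 37/30·(t - 3) - 11/20·(t - 3)² + 11/120·(t - 3)³.
With (t - 3) = 3/2: p(9/2) = 315/64.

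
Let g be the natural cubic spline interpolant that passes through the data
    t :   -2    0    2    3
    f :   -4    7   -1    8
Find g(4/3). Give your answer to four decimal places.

Write M_i for g''(x_i). With h_i = 2, 2, 1 and divided differences Δ_i = 11/2, -4, 9, the continuity of g' gives the tridiagonal system
  2·M_0 + 8·M_1 + 2·M_2 = 6(Δ_1 - Δ_0) = -57
  2·M_1 + 6·M_2 + 1·M_3 = 6(Δ_2 - Δ_1) = 78
Natural end conditions: M_0 = M_3 = 0.
Hence M_0 = 0, M_1 = -249/22, M_2 = 369/22, M_3 = 0.
On [0, 2], g(t) = 7 - 45/22·t - 249/44·t² + 103/44·t³.
With t = 4/3: g(4/3) = -71/297.

-0.2391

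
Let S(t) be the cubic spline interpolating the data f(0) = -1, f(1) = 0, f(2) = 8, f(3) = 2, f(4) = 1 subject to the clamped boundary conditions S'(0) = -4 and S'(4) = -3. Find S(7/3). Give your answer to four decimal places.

6.9087

Let M_i = S''(x_i). Step sizes h_i = 1, 1, 1, 1; slopes of the chords Δ_i = (y_(i+1) - y_i)/h_i = 1, 8, -6, -1.
  1·M_0 + 4·M_1 + 1·M_2 = 6(Δ_1 - Δ_0) = 42
  1·M_1 + 4·M_2 + 1·M_3 = 6(Δ_2 - Δ_1) = -84
  1·M_2 + 4·M_3 + 1·M_4 = 6(Δ_3 - Δ_2) = 30
Clamped end conditions give two more equations: 2h_0·M_0 + h_0·M_1 = 6(Δ_0 - S'(0)) = 30 and h_3·M_3 + 2h_3·M_4 = 6(S'(4) - Δ_3) = -12.
Hence M_0 = 193/28, M_1 = 227/14, M_2 = -119/4, M_3 = 263/14, M_4 = -431/28.
On [2, 3], S(t) = 8 + 11/14·(t - 2) - 119/8·(t - 2)² + 453/56·(t - 2)³.
With (t - 2) = 1/3: S(7/3) = 1741/252.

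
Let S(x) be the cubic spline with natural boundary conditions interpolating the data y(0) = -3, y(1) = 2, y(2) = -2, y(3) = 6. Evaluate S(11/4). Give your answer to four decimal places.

With M_i denoting the second derivative at x_i, h_i = 1, 1, 1, and Δ_i = (y_(i+1) − y_i)/h_i = 5, -4, 8:
  1·M_0 + 4·M_1 + 1·M_2 = 6(Δ_1 - Δ_0) = -54
  1·M_1 + 4·M_2 + 1·M_3 = 6(Δ_2 - Δ_1) = 72
Natural end conditions: M_0 = M_3 = 0.
Solving: M_0 = 0, M_1 = -96/5, M_2 = 114/5, M_3 = 0.
On [2, 3], S(x) = -2 + 2/5·(x - 2) + 57/5·(x - 2)² - 19/5·(x - 2)³.
With (x - 2) = 3/4: S(11/4) = 199/64.

3.1094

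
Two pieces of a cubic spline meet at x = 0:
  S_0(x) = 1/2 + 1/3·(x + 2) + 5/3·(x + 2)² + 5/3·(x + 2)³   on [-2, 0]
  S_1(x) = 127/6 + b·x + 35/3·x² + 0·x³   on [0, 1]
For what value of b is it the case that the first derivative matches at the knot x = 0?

27

S_0'(x) = 1/3 + 10/3·(x + 2) + 5·(x + 2)², so S_0'(0) = 27. On the right, S_1'(0) = b, so b = 27.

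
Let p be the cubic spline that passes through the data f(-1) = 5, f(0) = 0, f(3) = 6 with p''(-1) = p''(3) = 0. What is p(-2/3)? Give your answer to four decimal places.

Write m_i for p''(x_i). With h_i = 1, 3 and divided differences Δ_i = -5, 2, the continuity of p' gives the tridiagonal system
  1·m_0 + 8·m_1 + 3·m_2 = 6(Δ_1 - Δ_0) = 42
Natural end conditions: m_0 = m_2 = 0.
Solving: m_0 = 0, m_1 = 21/4, m_2 = 0.
On [-1, 0], p(x) = 5 - 47/8·(x + 1) + 0·(x + 1)² + 7/8·(x + 1)³.
With (x + 1) = 1/3: p(-2/3) = 83/27.

3.0741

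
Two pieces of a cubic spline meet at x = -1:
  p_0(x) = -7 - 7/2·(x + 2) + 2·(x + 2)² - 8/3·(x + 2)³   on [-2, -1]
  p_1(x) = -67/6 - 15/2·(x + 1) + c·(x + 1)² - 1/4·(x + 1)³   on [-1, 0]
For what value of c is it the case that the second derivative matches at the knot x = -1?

p_0''(x) = 4 - 16·(x + 2), so p_0''(-1) = -12. On the right, p_1''(-1) = 2c, so c = -6.

-6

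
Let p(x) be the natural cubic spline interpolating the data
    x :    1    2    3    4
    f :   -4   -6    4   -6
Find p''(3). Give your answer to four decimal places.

With M_i denoting the second derivative at x_i, h_i = 1, 1, 1, and Δ_i = (y_(i+1) − y_i)/h_i = -2, 10, -10:
  1·M_0 + 4·M_1 + 1·M_2 = 6(Δ_1 - Δ_0) = 72
  1·M_1 + 4·M_2 + 1·M_3 = 6(Δ_2 - Δ_1) = -120
Natural end conditions: M_0 = M_3 = 0.
Solving: M_0 = 0, M_1 = 136/5, M_2 = -184/5, M_3 = 0.

-36.8000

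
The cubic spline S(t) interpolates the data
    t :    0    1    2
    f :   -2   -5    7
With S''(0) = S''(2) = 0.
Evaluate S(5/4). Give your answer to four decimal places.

Let σ_i = S''(x_i). Step sizes h_i = 1, 1; slopes of the chords Δ_i = (y_(i+1) - y_i)/h_i = -3, 12.
  1·σ_0 + 4·σ_1 + 1·σ_2 = 6(Δ_1 - Δ_0) = 90
Natural end conditions: σ_0 = σ_2 = 0.
Solving the tridiagonal system: σ_0 = 0, σ_1 = 45/2, σ_2 = 0.
On [1, 2], S(t) = -5 + 9/2·(t - 1) + 45/4·(t - 1)² - 15/4·(t - 1)³.
With (t - 1) = 1/4: S(5/4) = -827/256.

-3.2305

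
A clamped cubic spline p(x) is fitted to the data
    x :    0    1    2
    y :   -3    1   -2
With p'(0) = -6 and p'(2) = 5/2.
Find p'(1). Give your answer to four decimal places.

1.6250

Write M_i for p''(x_i). With h_i = 1, 1 and divided differences Δ_i = 4, -3, the continuity of p' gives the tridiagonal system
  1·M_0 + 4·M_1 + 1·M_2 = 6(Δ_1 - Δ_0) = -42
Clamped end conditions give two more equations: 2h_0·M_0 + h_0·M_1 = 6(Δ_0 - p'(0)) = 60 and h_1·M_1 + 2h_1·M_2 = 6(p'(2) - Δ_1) = 33.
Forward elimination and back-substitution give M_0 = 179/4, M_1 = -59/2, M_2 = 125/4.
On [1, 2], p'(x) = b_1 + 2c_1·(x - 1) + 3d_1·(x - 1)² with b_1 = Δ_1 - h_1(2M_1 + M_2)/6 = 13/8, c_1 = M_1/2 = -59/4, d_1 = (M_2 - M_1)/(6h_1) = 81/8. So p'(1) = 13/8.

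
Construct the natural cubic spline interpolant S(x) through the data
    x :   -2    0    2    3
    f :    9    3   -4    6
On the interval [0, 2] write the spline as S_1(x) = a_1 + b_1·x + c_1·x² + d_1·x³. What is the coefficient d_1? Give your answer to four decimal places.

Put M_i = S'' at the i-th knot. Here h = (2, 2, 1) and Δ = (-3, -7/2, 10), so the interior equations h_(i-1)·M_(i-1) + 2(h_(i-1)+h_i)·M_i + h_i·M_(i+1) = 6(Δ_i − Δ_(i-1)) read
  2·M_0 + 8·M_1 + 2·M_2 = 6(Δ_1 - Δ_0) = -3
  2·M_1 + 6·M_2 + 1·M_3 = 6(Δ_2 - Δ_1) = 81
Natural end conditions: M_0 = M_3 = 0.
Solving: M_0 = 0, M_1 = -45/11, M_2 = 327/22, M_3 = 0.
On [0, 2], with S_1(x) = a_1 + b_1·x + c_1·x² + d_1·x³: c_1 = M_1/2 = -45/22, d_1 = (M_2 - M_1)/(6h_1) = 139/88, b_1 = Δ_1 - h_1(2M_1 + M_2)/6 = -63/11.

1.5795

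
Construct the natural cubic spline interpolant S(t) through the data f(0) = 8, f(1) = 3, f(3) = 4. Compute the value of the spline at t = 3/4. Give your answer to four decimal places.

Put M_i = S'' at the i-th knot. Here h = (1, 2) and Δ = (-5, 1/2), so the interior equations h_(i-1)·M_(i-1) + 2(h_(i-1)+h_i)·M_i + h_i·M_(i+1) = 6(Δ_i − Δ_(i-1)) read
  1·M_0 + 6·M_1 + 2·M_2 = 6(Δ_1 - Δ_0) = 33
Natural end conditions: M_0 = M_2 = 0.
Forward elimination and back-substitution give M_0 = 0, M_1 = 11/2, M_2 = 0.
On [0, 1], S(t) = 8 - 71/12·t + 0·t² + 11/12·t³.
With t = 3/4: S(3/4) = 1011/256.

3.9492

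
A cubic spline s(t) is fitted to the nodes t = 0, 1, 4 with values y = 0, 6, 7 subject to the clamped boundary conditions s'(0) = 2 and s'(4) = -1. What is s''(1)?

Let M_i = s''(x_i). Step sizes h_i = 1, 3; slopes of the chords Δ_i = (y_(i+1) - y_i)/h_i = 6, 1/3.
  1·M_0 + 8·M_1 + 3·M_2 = 6(Δ_1 - Δ_0) = -34
Clamped end conditions give two more equations: 2h_0·M_0 + h_0·M_1 = 6(Δ_0 - s'(0)) = 24 and h_1·M_1 + 2h_1·M_2 = 6(s'(4) - Δ_1) = -8.
Hence M_0 = 31/2, M_1 = -7, M_2 = 13/6.

-7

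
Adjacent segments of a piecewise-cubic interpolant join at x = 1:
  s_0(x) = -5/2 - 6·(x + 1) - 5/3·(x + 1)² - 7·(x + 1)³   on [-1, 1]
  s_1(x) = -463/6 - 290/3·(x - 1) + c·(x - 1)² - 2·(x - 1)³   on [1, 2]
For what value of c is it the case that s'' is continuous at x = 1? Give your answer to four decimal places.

s_0''(x) = -10/3 - 42·(x + 1), so s_0''(1) = -262/3. On the right, s_1''(1) = 2c, so c = -131/3.

-43.6667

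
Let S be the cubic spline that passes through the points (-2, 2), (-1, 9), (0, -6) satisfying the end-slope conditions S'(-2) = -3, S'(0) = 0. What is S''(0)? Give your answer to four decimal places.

79.5000

Write M_i for S''(x_i). With h_i = 1, 1 and divided differences Δ_i = 7, -15, the continuity of S' gives the tridiagonal system
  1·M_0 + 4·M_1 + 1·M_2 = 6(Δ_1 - Δ_0) = -132
Clamped end conditions give two more equations: 2h_0·M_0 + h_0·M_1 = 6(Δ_0 - S'(-2)) = 60 and h_1·M_1 + 2h_1·M_2 = 6(S'(0) - Δ_1) = 90.
Forward elimination and back-substitution give M_0 = 129/2, M_1 = -69, M_2 = 159/2.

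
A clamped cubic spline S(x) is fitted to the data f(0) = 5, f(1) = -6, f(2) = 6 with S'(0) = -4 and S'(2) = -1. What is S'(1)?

With M_i denoting the second derivative at x_i, h_i = 1, 1, and Δ_i = (y_(i+1) − y_i)/h_i = -11, 12:
  1·M_0 + 4·M_1 + 1·M_2 = 6(Δ_1 - Δ_0) = 138
Clamped end conditions give two more equations: 2h_0·M_0 + h_0·M_1 = 6(Δ_0 - S'(0)) = -42 and h_1·M_1 + 2h_1·M_2 = 6(S'(2) - Δ_1) = -78.
Solving: M_0 = -54, M_1 = 66, M_2 = -72.
On [1, 2], S'(x) = b_1 + 2c_1·(x - 1) + 3d_1·(x - 1)² with b_1 = Δ_1 - h_1(2M_1 + M_2)/6 = 2, c_1 = M_1/2 = 33, d_1 = (M_2 - M_1)/(6h_1) = -23. So S'(1) = 2.

2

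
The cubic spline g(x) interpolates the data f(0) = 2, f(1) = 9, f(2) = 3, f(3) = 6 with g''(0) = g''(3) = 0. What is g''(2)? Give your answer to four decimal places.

19.6000

Let M_i = g''(x_i). Step sizes h_i = 1, 1, 1; slopes of the chords Δ_i = (y_(i+1) - y_i)/h_i = 7, -6, 3.
  1·M_0 + 4·M_1 + 1·M_2 = 6(Δ_1 - Δ_0) = -78
  1·M_1 + 4·M_2 + 1·M_3 = 6(Δ_2 - Δ_1) = 54
Natural end conditions: M_0 = M_3 = 0.
Forward elimination and back-substitution give M_0 = 0, M_1 = -122/5, M_2 = 98/5, M_3 = 0.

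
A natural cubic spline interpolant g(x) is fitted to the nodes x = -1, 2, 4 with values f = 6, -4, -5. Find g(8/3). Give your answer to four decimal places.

Write m_i for g''(x_i). With h_i = 3, 2 and divided differences Δ_i = -10/3, -1/2, the continuity of g' gives the tridiagonal system
  3·m_0 + 10·m_1 + 2·m_2 = 6(Δ_1 - Δ_0) = 17
Natural end conditions: m_0 = m_2 = 0.
Forward elimination and back-substitution give m_0 = 0, m_1 = 17/10, m_2 = 0.
On [2, 4], g(x) = -4 - 49/30·(x - 2) + 17/20·(x - 2)² - 17/120·(x - 2)³.
With (x - 2) = 2/3: g(8/3) = -385/81.

-4.7531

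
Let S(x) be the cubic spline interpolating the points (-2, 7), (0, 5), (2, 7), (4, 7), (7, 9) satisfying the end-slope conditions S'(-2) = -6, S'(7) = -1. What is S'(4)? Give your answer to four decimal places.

Put m_i = S'' at the i-th knot. Here h = (2, 2, 2, 3) and Δ = (-1, 1, 0, 2/3), so the interior equations h_(i-1)·m_(i-1) + 2(h_(i-1)+h_i)·m_i + h_i·m_(i+1) = 6(Δ_i − Δ_(i-1)) read
  2·m_0 + 8·m_1 + 2·m_2 = 6(Δ_1 - Δ_0) = 12
  2·m_1 + 8·m_2 + 2·m_3 = 6(Δ_2 - Δ_1) = -6
  2·m_2 + 10·m_3 + 3·m_4 = 6(Δ_3 - Δ_2) = 4
Clamped end conditions give two more equations: 2h_0·m_0 + h_0·m_1 = 6(Δ_0 - S'(-2)) = 30 and h_3·m_3 + 2h_3·m_4 = 6(S'(7) - Δ_3) = -10.
Solving: m_0 = 174/23, m_1 = -3/23, m_2 = -24/23, m_3 = 30/23, m_4 = -160/69.
On [4, 7], S'(x) = b_3 + 2c_3·(x - 4) + 3d_3·(x - 4)² with b_3 = Δ_3 - h_3(2m_3 + m_4)/6 = 12/23, c_3 = m_3/2 = 15/23, d_3 = (m_4 - m_3)/(6h_3) = -125/621. So S'(4) = 12/23.

0.5217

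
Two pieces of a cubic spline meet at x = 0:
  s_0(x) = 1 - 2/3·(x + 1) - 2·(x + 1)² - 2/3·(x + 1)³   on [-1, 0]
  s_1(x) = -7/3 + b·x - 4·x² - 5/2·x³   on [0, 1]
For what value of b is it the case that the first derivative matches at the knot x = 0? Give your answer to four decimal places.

-6.6667

s_0'(x) = -2/3 - 4·(x + 1) - 2·(x + 1)², so s_0'(0) = -20/3. On the right, s_1'(0) = b, so b = -20/3.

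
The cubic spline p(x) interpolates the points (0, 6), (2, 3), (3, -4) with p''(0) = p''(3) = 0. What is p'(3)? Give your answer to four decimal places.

-7.9167

Let m_i = p''(x_i). Step sizes h_i = 2, 1; slopes of the chords Δ_i = (y_(i+1) - y_i)/h_i = -3/2, -7.
  2·m_0 + 6·m_1 + 1·m_2 = 6(Δ_1 - Δ_0) = -33
Natural end conditions: m_0 = m_2 = 0.
Forward elimination and back-substitution give m_0 = 0, m_1 = -11/2, m_2 = 0.
On [2, 3], p'(x) = b_1 + 2c_1·(x - 2) + 3d_1·(x - 2)² with b_1 = Δ_1 - h_1(2m_1 + m_2)/6 = -31/6, c_1 = m_1/2 = -11/4, d_1 = (m_2 - m_1)/(6h_1) = 11/12. So p'(3) = -95/12.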